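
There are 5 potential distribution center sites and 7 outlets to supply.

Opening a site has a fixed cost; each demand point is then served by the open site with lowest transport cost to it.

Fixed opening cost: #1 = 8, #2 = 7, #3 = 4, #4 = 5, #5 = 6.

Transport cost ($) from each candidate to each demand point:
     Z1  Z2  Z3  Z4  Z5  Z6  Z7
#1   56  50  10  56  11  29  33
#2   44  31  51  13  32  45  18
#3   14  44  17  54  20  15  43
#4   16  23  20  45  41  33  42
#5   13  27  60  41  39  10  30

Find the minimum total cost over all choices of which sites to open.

Open {#1, #2, #5}: assign each demand point to its cheapest open site.
  Z1→#5 13, Z2→#5 27, Z3→#1 10, Z4→#2 13, Z5→#1 11, Z6→#5 10, Z7→#2 18
  transport cost 102, fixed 21 → total 123.
Compare {#1, #2, #4, #5}: transport cost 98 + fixed 26 = 124.
Compare {#1, #2, #3, #5}: transport cost 102 + fixed 25 = 127.
Compare {#1, #2, #3, #4}: transport cost 104 + fixed 24 = 128.
All other subsets cost ≥ 124. Minimum total cost: 123.

123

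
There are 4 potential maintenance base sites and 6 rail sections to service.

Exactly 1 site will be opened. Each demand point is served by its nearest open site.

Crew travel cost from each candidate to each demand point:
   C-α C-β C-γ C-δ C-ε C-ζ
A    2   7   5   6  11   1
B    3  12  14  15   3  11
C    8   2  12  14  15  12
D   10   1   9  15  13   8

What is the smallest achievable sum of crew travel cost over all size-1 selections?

32

Open {A}.
  C-α→A 2, C-β→A 7, C-γ→A 5, C-δ→A 6, C-ε→A 11, C-ζ→A 1  ⇒ total 32.
Compare {D}: total 56.
Compare {B}: total 58.
No size-1 selection does better; minimum is 32.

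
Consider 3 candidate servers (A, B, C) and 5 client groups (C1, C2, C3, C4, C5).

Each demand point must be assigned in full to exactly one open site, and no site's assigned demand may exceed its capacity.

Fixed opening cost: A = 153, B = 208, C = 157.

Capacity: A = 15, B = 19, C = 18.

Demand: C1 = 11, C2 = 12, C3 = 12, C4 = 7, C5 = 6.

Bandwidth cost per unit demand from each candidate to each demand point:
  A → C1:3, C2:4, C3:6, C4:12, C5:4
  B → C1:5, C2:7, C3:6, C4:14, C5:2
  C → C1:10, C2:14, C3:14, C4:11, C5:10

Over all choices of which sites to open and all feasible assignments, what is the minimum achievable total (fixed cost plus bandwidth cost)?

Open {A, B, C}; cheapest assignment that respects the capacities:
  A (cap 15, load 12): C2 — cost 12×4 = 48
  B (cap 19, load 18): C3, C5 — cost 12×6 + 6×2 = 84
  C (cap 18, load 18): C1, C4 — cost 11×10 + 7×11 = 187
  Shipping 319, fixed 518 → total 837.
  Any other capacity-feasible assignment to {A, B, C} ships for at least 319.
Total demand is 48 and no other set of sites has combined capacity ≥ 48, so {A, B, C} is the only feasible choice of open sites. Minimum: 837.

837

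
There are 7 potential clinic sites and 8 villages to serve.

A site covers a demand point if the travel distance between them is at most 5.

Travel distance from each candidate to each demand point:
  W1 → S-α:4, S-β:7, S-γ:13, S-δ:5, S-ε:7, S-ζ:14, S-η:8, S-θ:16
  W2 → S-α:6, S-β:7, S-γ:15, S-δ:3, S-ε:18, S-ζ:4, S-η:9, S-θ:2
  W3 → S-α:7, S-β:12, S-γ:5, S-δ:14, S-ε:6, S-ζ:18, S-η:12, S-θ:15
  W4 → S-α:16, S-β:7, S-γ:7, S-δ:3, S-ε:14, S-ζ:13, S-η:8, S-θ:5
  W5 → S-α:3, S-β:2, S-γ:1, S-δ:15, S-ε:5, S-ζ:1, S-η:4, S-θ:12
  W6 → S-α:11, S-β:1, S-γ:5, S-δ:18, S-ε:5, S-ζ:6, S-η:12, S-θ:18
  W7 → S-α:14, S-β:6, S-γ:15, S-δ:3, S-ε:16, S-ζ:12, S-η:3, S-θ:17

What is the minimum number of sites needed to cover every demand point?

Coverage sets (demand points within 5 of each site):
  W1: {S-α, S-δ}
  W2: {S-δ, S-ζ, S-θ}
  W3: {S-γ}
  W4: {S-δ, S-θ}
  W5: {S-α, S-β, S-γ, S-ε, S-ζ, S-η}
  W6: {S-β, S-γ, S-ε}
  W7: {S-δ, S-η}
No single site covers all 8 demand points.
But {W2, W5} covers everything, so the minimum is 2.

2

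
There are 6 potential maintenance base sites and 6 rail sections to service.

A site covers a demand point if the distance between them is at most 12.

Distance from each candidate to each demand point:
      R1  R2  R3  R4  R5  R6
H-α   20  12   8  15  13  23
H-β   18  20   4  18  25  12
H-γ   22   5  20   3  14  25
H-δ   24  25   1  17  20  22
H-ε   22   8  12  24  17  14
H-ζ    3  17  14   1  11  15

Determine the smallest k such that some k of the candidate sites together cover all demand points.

3

Coverage sets (demand points within 12 of each site):
  H-α: {R2, R3}
  H-β: {R3, R6}
  H-γ: {R2, R4}
  H-δ: {R3}
  H-ε: {R2, R3}
  H-ζ: {R1, R4, R5}
No 2 sites suffice: every size-2 union leaves at least one demand point uncovered.
But {H-α, H-β, H-ζ} covers everything, so the minimum is 3.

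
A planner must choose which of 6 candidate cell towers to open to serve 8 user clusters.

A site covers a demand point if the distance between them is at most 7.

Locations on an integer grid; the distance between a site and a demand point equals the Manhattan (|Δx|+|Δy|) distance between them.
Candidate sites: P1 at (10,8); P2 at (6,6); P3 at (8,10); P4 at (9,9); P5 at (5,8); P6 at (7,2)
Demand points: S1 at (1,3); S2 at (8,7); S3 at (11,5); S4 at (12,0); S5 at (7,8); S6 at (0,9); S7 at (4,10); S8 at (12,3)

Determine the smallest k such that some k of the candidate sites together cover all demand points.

2

Coverage sets (demand points within 7 of each site):
  P1: {S2, S3, S5, S8}
  P2: {S2, S3, S5, S7}
  P3: {S2, S5, S7}
  P4: {S2, S3, S5, S7}
  P5: {S2, S5, S6, S7}
  P6: {S1, S2, S3, S4, S5, S8}
No single site covers all 8 demand points.
But {P5, P6} covers everything, so the minimum is 2.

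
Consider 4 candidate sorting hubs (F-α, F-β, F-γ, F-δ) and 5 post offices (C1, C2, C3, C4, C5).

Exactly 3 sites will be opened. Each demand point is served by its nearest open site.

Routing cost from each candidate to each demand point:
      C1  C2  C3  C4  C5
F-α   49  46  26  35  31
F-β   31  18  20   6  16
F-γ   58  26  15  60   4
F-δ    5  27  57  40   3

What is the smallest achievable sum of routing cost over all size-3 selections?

47

Open {F-β, F-γ, F-δ}.
  C1→F-δ 5, C2→F-β 18, C3→F-γ 15, C4→F-β 6, C5→F-δ 3  ⇒ total 47.
Compare {F-α, F-β, F-δ}: total 52.
Compare {F-α, F-β, F-γ}: total 74.
No size-3 selection does better; minimum is 47.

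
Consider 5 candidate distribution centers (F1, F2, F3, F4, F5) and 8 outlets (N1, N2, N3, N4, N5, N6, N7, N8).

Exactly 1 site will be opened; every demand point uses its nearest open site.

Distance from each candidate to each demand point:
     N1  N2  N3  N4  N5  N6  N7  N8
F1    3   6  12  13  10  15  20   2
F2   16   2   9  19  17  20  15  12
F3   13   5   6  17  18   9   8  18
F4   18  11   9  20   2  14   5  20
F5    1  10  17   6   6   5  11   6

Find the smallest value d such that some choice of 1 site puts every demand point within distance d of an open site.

Open {F5}.
  Farthest demand point is N3 at distance 17 (to F5); all others are ≤ 17.
With {F3} the worst case is 18.
With {F1} the worst case is 20.
No size-1 selection achieves below 17.

17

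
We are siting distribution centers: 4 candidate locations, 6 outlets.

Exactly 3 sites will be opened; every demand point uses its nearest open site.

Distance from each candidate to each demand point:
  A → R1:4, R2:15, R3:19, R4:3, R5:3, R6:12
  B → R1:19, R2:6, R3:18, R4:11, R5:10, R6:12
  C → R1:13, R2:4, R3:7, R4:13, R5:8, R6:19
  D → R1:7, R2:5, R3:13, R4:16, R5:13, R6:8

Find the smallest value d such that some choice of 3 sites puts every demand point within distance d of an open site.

8

Open {A, C, D}.
  Farthest demand point is R6 at distance 8 (to D); all others are ≤ 8.
With {B, C, D} the worst case is 11.
With {A, B, C} the worst case is 12.
No size-3 selection achieves below 8.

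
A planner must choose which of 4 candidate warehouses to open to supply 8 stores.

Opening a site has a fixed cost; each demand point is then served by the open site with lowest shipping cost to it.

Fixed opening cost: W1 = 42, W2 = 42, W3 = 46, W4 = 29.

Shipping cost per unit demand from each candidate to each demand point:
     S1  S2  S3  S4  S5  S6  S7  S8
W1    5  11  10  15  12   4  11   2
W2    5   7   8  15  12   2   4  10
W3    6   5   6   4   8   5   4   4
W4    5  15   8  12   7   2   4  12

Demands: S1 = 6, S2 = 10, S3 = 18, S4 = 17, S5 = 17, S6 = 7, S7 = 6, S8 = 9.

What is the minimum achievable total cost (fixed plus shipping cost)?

524

Open {W3, W4}: assign each demand point to its cheapest open site.
  S1→W4 6×5=30, S2→W3 10×5=50, S3→W3 18×6=108, S4→W3 17×4=68, S5→W4 17×7=119, S6→W4 7×2=14, S7→W3 6×4=24, S8→W3 9×4=36
  shipping cost 449, fixed 75 → total 524.
Compare {W3}: shipping cost 493 + fixed 46 = 539.
Compare {W1, W3, W4}: shipping cost 431 + fixed 117 = 548.
Compare {W1, W3}: shipping cost 462 + fixed 88 = 550.
All other subsets cost ≥ 539. Minimum total cost: 524.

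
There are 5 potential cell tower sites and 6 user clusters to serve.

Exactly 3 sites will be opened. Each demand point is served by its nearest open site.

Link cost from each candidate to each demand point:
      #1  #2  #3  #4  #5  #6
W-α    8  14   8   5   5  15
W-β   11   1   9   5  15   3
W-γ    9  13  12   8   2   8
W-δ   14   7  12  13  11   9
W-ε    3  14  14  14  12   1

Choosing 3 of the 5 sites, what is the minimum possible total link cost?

21

Open {W-β, W-γ, W-ε}.
  #1→W-ε 3, #2→W-β 1, #3→W-β 9, #4→W-β 5, #5→W-γ 2, #6→W-ε 1  ⇒ total 21.
Compare {W-α, W-β, W-ε}: total 23.
Compare {W-α, W-β, W-γ}: total 27.
No size-3 selection does better; minimum is 21.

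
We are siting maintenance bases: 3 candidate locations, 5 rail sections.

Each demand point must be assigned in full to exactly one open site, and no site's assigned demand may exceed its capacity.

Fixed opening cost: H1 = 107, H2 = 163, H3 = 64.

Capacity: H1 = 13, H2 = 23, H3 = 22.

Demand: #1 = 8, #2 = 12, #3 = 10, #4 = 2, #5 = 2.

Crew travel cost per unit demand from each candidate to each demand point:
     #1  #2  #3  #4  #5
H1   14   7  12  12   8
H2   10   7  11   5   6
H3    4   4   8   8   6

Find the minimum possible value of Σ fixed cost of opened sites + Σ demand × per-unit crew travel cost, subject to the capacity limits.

395

Open {H1, H3}; cheapest assignment that respects the capacities:
  H1 (cap 13, load 12): #2 — cost 12×7 = 84
  H3 (cap 22, load 22): #1, #3, #4, #5 — cost 8×4 + 10×8 + 2×8 + 2×6 = 140
  Shipping 224, fixed 171 → total 395.
  Any other capacity-feasible assignment to {H1, H3} ships for at least 224.
Compare {H2, H3}: its best feasible assignment gives total 439.
Compare {H1, H2, H3}: its best feasible assignment gives total 546.
Every other set of open sites that can feasibly serve all demand totals ≥ 439 even under its best assignment. Minimum: 395.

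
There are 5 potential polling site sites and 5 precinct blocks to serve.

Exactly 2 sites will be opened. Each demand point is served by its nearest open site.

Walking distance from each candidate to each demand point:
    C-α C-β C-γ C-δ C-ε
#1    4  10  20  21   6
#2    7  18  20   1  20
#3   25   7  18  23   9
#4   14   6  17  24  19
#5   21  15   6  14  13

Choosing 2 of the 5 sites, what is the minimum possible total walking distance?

40

Open {#1, #5}.
  C-α→#1 4, C-β→#1 10, C-γ→#5 6, C-δ→#5 14, C-ε→#1 6  ⇒ total 40.
Compare {#1, #2}: total 41.
Compare {#2, #3}: total 42.
No size-2 selection does better; minimum is 40.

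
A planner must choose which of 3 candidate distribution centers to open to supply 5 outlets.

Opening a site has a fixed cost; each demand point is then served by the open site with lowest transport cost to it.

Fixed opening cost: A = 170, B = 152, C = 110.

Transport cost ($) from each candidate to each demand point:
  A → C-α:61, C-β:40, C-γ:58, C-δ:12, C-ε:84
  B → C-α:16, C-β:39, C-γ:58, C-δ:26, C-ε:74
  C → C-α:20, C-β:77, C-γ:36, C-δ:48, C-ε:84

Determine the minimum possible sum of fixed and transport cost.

Open {B}: assign each demand point to its cheapest open site.
  C-α→B 16, C-β→B 39, C-γ→B 58, C-δ→B 26, C-ε→B 74
  transport cost 213, fixed 152 → total 365.
Compare {C}: transport cost 265 + fixed 110 = 375.
Compare {A}: transport cost 255 + fixed 170 = 425.
Compare {B, C}: transport cost 191 + fixed 262 = 453.
All other subsets cost ≥ 375. Minimum total cost: 365.

365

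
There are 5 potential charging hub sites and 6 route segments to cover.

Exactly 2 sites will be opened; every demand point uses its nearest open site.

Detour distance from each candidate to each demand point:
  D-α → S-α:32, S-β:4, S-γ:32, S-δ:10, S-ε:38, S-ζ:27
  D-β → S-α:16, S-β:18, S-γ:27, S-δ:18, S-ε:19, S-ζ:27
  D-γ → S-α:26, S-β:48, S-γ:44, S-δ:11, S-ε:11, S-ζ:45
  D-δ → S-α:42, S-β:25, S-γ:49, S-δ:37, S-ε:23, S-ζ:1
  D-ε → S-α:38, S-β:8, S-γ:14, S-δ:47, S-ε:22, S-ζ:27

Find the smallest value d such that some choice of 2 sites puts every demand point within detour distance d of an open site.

Open {D-α, D-β}.
  Farthest demand point is S-γ at detour distance 27 (to D-β); all others are ≤ 27.
With {D-β, D-γ} the worst case is 27.
With {D-β, D-δ} the worst case is 27.
No size-2 selection achieves below 27.

27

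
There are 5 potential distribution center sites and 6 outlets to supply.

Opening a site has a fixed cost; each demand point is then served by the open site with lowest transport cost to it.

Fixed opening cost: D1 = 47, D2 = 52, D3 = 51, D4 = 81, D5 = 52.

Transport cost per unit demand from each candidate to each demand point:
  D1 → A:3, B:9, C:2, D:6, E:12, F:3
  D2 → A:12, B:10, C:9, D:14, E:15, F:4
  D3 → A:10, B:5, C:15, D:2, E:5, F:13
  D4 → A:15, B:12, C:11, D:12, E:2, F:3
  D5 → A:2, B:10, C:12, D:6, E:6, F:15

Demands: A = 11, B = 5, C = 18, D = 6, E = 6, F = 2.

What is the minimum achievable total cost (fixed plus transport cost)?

240

Open {D1, D3}: assign each demand point to its cheapest open site.
  A→D1 11×3=33, B→D3 5×5=25, C→D1 18×2=36, D→D3 6×2=12, E→D3 6×5=30, F→D1 2×3=6
  transport cost 142, fixed 98 → total 240.
Compare {D1}: transport cost 228 + fixed 47 = 275.
Compare {D1, D5}: transport cost 181 + fixed 99 = 280.
Compare {D1, D3, D5}: transport cost 131 + fixed 150 = 281.
All other subsets cost ≥ 275. Minimum total cost: 240.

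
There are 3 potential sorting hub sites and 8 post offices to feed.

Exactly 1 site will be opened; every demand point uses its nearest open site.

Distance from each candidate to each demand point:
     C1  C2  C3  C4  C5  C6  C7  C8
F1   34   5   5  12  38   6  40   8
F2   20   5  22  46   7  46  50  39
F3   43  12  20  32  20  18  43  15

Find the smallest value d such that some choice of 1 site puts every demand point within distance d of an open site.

Open {F1}.
  Farthest demand point is C7 at distance 40 (to F1); all others are ≤ 40.
With {F3} the worst case is 43.
With {F2} the worst case is 50.
No size-1 selection achieves below 40.

40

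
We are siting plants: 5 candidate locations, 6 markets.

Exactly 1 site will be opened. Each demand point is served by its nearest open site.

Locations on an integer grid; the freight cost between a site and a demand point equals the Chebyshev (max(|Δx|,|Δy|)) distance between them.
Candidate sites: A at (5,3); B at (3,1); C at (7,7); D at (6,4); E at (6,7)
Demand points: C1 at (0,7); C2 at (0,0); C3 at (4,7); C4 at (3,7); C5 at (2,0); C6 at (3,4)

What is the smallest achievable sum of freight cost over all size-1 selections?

Open {A}.
  C1→A 5, C2→A 5, C3→A 4, C4→A 4, C5→A 3, C6→A 2  ⇒ total 23.
Compare {B}: total 25.
Compare {D}: total 25.
No size-1 selection does better; minimum is 23.

23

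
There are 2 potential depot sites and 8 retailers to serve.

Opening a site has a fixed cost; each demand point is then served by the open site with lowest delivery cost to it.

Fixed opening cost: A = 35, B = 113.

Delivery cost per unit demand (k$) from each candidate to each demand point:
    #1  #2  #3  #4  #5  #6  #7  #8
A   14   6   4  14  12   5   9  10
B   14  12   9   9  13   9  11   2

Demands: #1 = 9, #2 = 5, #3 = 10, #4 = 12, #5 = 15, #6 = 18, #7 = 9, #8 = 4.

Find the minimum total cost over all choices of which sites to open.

790

Open {A}: assign each demand point to its cheapest open site.
  #1→A 9×14=126, #2→A 5×6=30, #3→A 10×4=40, #4→A 12×14=168, #5→A 15×12=180, #6→A 18×5=90, #7→A 9×9=81, #8→A 4×10=40
  delivery cost 755, fixed 35 → total 790.
Compare {A, B}: delivery cost 663 + fixed 148 = 811.
Compare {B}: delivery cost 848 + fixed 113 = 961.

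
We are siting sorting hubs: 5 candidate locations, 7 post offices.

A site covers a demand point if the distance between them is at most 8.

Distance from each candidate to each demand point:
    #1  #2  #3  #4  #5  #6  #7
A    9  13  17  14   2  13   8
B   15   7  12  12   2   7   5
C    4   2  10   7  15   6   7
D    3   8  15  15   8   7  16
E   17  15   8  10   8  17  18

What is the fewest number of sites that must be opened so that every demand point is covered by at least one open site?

Coverage sets (demand points within 8 of each site):
  A: {#5, #7}
  B: {#2, #5, #6, #7}
  C: {#1, #2, #4, #6, #7}
  D: {#1, #2, #5, #6}
  E: {#3, #5}
No single site covers all 7 demand points.
But {C, E} covers everything, so the minimum is 2.

2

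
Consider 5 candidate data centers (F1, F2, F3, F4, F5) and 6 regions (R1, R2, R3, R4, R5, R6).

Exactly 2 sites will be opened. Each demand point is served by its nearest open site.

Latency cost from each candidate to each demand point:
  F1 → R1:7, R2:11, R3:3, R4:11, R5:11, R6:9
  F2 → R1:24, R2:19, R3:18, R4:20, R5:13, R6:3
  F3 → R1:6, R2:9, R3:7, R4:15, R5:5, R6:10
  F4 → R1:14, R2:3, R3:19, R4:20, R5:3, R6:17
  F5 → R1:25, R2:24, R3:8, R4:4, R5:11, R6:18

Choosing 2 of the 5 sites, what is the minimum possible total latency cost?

Open {F1, F4}.
  R1→F1 7, R2→F4 3, R3→F1 3, R4→F1 11, R5→F4 3, R6→F1 9  ⇒ total 36.
Compare {F3, F5}: total 41.
Compare {F1, F3}: total 43.
No size-2 selection does better; minimum is 36.

36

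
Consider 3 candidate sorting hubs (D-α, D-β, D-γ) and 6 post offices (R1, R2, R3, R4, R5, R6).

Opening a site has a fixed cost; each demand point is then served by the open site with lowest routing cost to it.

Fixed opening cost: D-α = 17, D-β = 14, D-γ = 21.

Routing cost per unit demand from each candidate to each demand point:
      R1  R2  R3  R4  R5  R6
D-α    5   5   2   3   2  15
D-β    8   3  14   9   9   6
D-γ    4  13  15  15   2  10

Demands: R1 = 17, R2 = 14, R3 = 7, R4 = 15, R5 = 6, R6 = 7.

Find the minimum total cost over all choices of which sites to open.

271

Open {D-α, D-β}: assign each demand point to its cheapest open site.
  R1→D-α 17×5=85, R2→D-β 14×3=42, R3→D-α 7×2=14, R4→D-α 15×3=45, R5→D-α 6×2=12, R6→D-β 7×6=42
  routing cost 240, fixed 31 → total 271.
Compare {D-α, D-β, D-γ}: routing cost 223 + fixed 52 = 275.
Compare {D-α, D-γ}: routing cost 279 + fixed 38 = 317.
Compare {D-α}: routing cost 331 + fixed 17 = 348.
All other subsets cost ≥ 275. Minimum total cost: 271.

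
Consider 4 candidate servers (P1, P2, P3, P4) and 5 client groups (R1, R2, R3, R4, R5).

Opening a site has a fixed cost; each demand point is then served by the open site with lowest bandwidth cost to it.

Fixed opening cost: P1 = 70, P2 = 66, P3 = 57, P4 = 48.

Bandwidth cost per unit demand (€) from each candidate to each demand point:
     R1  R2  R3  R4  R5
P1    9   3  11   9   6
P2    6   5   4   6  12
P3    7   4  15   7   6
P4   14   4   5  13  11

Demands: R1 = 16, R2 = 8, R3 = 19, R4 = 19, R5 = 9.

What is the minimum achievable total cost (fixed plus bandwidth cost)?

Open {P2, P3}: assign each demand point to its cheapest open site.
  R1→P2 16×6=96, R2→P3 8×4=32, R3→P2 19×4=76, R4→P2 19×6=114, R5→P3 9×6=54
  bandwidth cost 372, fixed 123 → total 495.
Compare {P2}: bandwidth cost 434 + fixed 66 = 500.
Compare {P1, P2}: bandwidth cost 364 + fixed 136 = 500.
Compare {P2, P4}: bandwidth cost 417 + fixed 114 = 531.
All other subsets cost ≥ 500. Minimum total cost: 495.

495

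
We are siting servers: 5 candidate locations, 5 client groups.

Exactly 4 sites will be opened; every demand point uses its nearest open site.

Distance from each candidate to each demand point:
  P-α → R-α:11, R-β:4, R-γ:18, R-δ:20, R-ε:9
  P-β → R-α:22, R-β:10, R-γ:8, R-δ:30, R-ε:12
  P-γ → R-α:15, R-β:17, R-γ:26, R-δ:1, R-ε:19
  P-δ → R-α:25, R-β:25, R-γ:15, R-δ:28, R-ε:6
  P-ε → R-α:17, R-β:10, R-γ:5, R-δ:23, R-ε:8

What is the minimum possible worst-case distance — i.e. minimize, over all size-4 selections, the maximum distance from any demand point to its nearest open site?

11

Open {P-α, P-β, P-γ, P-δ}.
  Farthest demand point is R-α at distance 11 (to P-α); all others are ≤ 11.
With {P-α, P-β, P-γ, P-ε} the worst case is 11.
With {P-α, P-γ, P-δ, P-ε} the worst case is 11.
No size-4 selection achieves below 11.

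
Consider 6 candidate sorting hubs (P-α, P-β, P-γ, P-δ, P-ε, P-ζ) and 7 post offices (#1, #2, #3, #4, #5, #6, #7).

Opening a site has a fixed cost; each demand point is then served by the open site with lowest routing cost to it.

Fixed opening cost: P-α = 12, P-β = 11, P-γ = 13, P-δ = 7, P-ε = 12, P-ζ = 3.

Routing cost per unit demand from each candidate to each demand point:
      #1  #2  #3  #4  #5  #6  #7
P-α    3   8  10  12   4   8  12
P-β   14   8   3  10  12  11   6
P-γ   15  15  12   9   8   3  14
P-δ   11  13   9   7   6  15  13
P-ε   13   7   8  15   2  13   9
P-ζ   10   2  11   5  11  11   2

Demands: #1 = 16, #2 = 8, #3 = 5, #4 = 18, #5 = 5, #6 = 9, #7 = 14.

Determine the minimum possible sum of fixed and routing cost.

Open {P-α, P-β, P-γ, P-ζ}: assign each demand point to its cheapest open site.
  #1→P-α 16×3=48, #2→P-ζ 8×2=16, #3→P-β 5×3=15, #4→P-ζ 18×5=90, #5→P-α 5×4=20, #6→P-γ 9×3=27, #7→P-ζ 14×2=28
  routing cost 244, fixed 39 → total 283.
Compare {P-α, P-β, P-γ, P-ε, P-ζ}: routing cost 234 + fixed 51 = 285.
Compare {P-α, P-β, P-γ, P-δ, P-ζ}: routing cost 244 + fixed 46 = 290.
Compare {P-α, P-β, P-γ, P-δ, P-ε, P-ζ}: routing cost 234 + fixed 58 = 292.
All other subsets cost ≥ 285. Minimum total cost: 283.

283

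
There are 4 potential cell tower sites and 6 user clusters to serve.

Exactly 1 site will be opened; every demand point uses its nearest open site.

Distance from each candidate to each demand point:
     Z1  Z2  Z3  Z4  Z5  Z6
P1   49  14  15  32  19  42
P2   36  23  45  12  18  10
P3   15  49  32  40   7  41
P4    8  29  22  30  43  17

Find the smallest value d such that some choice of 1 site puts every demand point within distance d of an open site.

Open {P4}.
  Farthest demand point is Z5 at distance 43 (to P4); all others are ≤ 43.
With {P2} the worst case is 45.
With {P1} the worst case is 49.
No size-1 selection achieves below 43.

43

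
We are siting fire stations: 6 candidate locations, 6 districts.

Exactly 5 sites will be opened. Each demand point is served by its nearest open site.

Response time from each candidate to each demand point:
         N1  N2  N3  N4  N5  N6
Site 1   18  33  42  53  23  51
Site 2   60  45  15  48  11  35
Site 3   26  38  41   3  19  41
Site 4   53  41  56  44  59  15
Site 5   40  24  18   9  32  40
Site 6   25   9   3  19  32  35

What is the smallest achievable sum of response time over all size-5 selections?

59

Open {Site 1, Site 2, Site 3, Site 4, Site 6}.
  N1→Site 1 18, N2→Site 6 9, N3→Site 6 3, N4→Site 3 3, N5→Site 2 11, N6→Site 4 15  ⇒ total 59.
Compare {Site 1, Site 2, Site 4, Site 5, Site 6}: total 65.
Compare {Site 2, Site 3, Site 4, Site 5, Site 6}: total 66.
No size-5 selection does better; minimum is 59.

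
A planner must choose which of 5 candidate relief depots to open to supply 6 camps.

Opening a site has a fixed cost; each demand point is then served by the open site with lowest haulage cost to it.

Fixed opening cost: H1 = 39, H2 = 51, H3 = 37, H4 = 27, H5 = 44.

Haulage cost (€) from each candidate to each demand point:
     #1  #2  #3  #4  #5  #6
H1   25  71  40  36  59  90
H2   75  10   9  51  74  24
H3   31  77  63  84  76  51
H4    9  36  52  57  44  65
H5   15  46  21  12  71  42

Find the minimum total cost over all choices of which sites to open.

225

Open {H2, H4}: assign each demand point to its cheapest open site.
  #1→H4 9, #2→H2 10, #3→H2 9, #4→H2 51, #5→H4 44, #6→H2 24
  haulage cost 147, fixed 78 → total 225.
Compare {H2, H4, H5}: haulage cost 108 + fixed 122 = 230.
Compare {H4, H5}: haulage cost 164 + fixed 71 = 235.
Compare {H2, H5}: haulage cost 141 + fixed 95 = 236.
All other subsets cost ≥ 230. Minimum total cost: 225.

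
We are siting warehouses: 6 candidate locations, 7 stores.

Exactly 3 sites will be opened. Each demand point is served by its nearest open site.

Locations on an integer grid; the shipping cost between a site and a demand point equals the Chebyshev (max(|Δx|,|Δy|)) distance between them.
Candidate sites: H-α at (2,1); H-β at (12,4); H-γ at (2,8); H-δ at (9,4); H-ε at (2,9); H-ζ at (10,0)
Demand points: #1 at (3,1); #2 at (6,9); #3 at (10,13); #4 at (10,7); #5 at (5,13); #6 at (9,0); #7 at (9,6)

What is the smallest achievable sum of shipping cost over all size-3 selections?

Open {H-α, H-δ, H-ε}.
  #1→H-α 1, #2→H-ε 4, #3→H-ε 8, #4→H-δ 3, #5→H-ε 4, #6→H-δ 4, #7→H-δ 2  ⇒ total 26.
Compare {H-α, H-β, H-ε}: total 27.
Compare {H-α, H-γ, H-δ}: total 27.
No size-3 selection does better; minimum is 26.

26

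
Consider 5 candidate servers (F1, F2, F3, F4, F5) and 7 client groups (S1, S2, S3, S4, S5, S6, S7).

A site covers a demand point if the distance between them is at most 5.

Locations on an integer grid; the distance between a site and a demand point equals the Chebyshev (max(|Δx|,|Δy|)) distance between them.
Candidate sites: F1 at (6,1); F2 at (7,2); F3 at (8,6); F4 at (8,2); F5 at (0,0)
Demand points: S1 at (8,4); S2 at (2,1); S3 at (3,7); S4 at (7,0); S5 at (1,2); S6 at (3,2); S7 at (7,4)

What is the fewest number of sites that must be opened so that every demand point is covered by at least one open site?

Coverage sets (demand points within 5 of each site):
  F1: {S1, S2, S4, S5, S6, S7}
  F2: {S1, S2, S3, S4, S6, S7}
  F3: {S1, S3, S6, S7}
  F4: {S1, S3, S4, S6, S7}
  F5: {S2, S5, S6}
No single site covers all 7 demand points.
But {F1, F2} covers everything, so the minimum is 2.

2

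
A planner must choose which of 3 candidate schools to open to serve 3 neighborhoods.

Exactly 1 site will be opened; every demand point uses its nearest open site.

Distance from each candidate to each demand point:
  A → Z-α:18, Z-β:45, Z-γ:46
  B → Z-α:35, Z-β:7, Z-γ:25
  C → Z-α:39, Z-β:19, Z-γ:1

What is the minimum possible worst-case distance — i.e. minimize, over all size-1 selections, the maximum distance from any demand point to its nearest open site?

35

Open {B}.
  Farthest demand point is Z-α at distance 35 (to B); all others are ≤ 35.
With {C} the worst case is 39.
With {A} the worst case is 46.
No size-1 selection achieves below 35.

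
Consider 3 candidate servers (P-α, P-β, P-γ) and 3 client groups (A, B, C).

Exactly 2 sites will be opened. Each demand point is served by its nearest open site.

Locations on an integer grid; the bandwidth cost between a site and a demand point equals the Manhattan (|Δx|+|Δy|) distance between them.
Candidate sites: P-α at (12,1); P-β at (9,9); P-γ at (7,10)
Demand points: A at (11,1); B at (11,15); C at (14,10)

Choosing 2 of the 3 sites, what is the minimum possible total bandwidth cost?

15

Open {P-α, P-β}.
  A→P-α 1, B→P-β 8, C→P-β 6  ⇒ total 15.
Compare {P-α, P-γ}: total 17.
Compare {P-β, P-γ}: total 24.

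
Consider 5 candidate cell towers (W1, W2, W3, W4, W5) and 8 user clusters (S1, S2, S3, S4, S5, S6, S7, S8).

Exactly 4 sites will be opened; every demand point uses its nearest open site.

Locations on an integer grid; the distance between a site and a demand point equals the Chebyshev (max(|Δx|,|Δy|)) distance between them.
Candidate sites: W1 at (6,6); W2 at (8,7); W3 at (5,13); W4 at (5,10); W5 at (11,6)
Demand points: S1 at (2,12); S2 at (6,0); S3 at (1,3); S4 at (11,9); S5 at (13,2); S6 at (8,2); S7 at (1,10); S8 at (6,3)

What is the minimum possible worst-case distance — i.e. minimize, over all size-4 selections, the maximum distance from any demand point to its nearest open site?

6

Open {W1, W2, W3, W4}.
  Farthest demand point is S2 at distance 6 (to W1); all others are ≤ 6.
With {W1, W2, W3, W5} the worst case is 6.
With {W1, W2, W4, W5} the worst case is 6.
No size-4 selection achieves below 6.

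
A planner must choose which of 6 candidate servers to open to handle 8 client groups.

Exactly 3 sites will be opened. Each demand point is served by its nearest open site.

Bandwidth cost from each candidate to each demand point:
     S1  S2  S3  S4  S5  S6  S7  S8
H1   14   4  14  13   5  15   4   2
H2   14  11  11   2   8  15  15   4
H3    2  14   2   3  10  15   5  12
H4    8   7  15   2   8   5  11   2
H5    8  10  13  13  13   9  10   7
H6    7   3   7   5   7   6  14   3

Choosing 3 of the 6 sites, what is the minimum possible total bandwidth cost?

26

Open {H1, H3, H4}.
  S1→H3 2, S2→H1 4, S3→H3 2, S4→H4 2, S5→H1 5, S6→H4 5, S7→H1 4, S8→H1 2  ⇒ total 26.
Compare {H1, H3, H6}: total 27.
Compare {H3, H4, H6}: total 28.
No size-3 selection does better; minimum is 26.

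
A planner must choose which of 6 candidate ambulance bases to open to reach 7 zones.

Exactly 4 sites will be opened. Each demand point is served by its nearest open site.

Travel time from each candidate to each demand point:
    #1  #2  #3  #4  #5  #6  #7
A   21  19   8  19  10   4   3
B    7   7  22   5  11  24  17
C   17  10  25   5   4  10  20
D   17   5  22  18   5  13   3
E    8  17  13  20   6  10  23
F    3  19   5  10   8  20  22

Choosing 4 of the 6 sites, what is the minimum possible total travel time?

Open {A, C, D, F}.
  #1→F 3, #2→D 5, #3→F 5, #4→C 5, #5→C 4, #6→A 4, #7→A 3  ⇒ total 29.
Compare {A, B, D, F}: total 30.
Compare {A, B, C, F}: total 31.
No size-4 selection does better; minimum is 29.

29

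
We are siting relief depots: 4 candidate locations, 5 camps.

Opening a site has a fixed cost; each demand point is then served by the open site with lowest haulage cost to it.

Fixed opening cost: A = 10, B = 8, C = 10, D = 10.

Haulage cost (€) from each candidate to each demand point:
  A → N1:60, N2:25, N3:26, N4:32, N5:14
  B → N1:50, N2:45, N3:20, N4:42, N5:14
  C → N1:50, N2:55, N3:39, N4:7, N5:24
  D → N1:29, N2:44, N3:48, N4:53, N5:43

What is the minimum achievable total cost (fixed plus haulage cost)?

131

Open {A, C, D}: assign each demand point to its cheapest open site.
  N1→D 29, N2→A 25, N3→A 26, N4→C 7, N5→A 14
  haulage cost 101, fixed 30 → total 131.
Compare {A, B, C, D}: haulage cost 95 + fixed 38 = 133.
Compare {A, C}: haulage cost 122 + fixed 20 = 142.
Compare {B, C, D}: haulage cost 114 + fixed 28 = 142.
All other subsets cost ≥ 133. Minimum total cost: 131.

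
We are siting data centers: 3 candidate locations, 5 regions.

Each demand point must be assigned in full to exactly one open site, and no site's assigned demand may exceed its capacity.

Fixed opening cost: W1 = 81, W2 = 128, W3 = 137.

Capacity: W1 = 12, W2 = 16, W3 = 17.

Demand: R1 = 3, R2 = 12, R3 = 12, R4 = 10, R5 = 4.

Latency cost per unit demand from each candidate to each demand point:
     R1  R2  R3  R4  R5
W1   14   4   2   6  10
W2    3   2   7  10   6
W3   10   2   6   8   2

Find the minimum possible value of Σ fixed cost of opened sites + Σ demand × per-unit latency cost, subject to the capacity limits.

491

Open {W1, W2, W3}; cheapest assignment that respects the capacities:
  W1 (cap 12, load 12): R3 — cost 12×2 = 24
  W2 (cap 16, load 15): R1, R2 — cost 3×3 + 12×2 = 33
  W3 (cap 17, load 14): R4, R5 — cost 10×8 + 4×2 = 88
  Shipping 145, fixed 346 → total 491.
  Any other capacity-feasible assignment to {W1, W2, W3} ships for at least 145.
Total demand is 41 and no other set of sites has combined capacity ≥ 41, so {W1, W2, W3} is the only feasible choice of open sites. Minimum: 491.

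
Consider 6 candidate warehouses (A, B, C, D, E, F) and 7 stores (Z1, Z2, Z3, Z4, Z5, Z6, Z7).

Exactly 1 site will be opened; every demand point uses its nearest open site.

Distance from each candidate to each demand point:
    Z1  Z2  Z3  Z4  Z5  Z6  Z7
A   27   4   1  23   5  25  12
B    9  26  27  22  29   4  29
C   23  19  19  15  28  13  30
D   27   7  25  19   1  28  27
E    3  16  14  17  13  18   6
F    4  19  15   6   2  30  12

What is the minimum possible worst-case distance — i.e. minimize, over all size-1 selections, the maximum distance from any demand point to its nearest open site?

18

Open {E}.
  Farthest demand point is Z6 at distance 18 (to E); all others are ≤ 18.
With {A} the worst case is 27.
With {D} the worst case is 28.
No size-1 selection achieves below 18.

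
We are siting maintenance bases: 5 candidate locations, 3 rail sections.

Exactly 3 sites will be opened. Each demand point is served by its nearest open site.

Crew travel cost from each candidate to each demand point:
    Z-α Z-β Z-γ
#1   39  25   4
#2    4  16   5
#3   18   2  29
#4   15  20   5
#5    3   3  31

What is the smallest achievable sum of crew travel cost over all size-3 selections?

9

Open {#1, #3, #5}.
  Z-α→#5 3, Z-β→#3 2, Z-γ→#1 4  ⇒ total 9.
Compare {#1, #2, #3}: total 10.
Compare {#1, #2, #5}: total 10.
No size-3 selection does better; minimum is 9.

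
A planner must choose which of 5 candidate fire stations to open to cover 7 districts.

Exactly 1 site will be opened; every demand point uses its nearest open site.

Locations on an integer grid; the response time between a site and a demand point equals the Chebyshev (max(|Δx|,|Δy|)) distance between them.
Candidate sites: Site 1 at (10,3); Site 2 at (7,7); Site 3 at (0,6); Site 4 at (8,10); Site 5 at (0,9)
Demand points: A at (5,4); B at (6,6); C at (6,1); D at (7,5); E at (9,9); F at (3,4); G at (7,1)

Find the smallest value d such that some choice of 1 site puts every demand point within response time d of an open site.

Open {Site 2}.
  Farthest demand point is C at response time 6 (to Site 2); all others are ≤ 6.
With {Site 1} the worst case is 7.
With {Site 3} the worst case is 9.
No size-1 selection achieves below 6.

6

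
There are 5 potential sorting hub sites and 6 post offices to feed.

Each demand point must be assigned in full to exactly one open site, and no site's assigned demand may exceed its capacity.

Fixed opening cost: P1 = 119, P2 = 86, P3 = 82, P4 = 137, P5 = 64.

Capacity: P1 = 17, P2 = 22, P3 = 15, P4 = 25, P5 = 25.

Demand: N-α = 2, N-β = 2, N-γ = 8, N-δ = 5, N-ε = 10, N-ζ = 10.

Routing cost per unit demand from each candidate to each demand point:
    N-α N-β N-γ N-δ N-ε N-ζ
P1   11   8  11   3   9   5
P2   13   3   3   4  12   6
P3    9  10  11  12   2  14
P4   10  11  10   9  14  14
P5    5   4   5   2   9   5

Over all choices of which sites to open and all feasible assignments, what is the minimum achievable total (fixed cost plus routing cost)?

Open {P3, P5}; cheapest assignment that respects the capacities:
  P3 (cap 15, load 12): N-α, N-ε — cost 2×9 + 10×2 = 38
  P5 (cap 25, load 25): N-β, N-γ, N-δ, N-ζ — cost 2×4 + 8×5 + 5×2 + 10×5 = 108
  Shipping 146, fixed 146 → total 292.
  Any other capacity-feasible assignment to {P3, P5} ships for at least 146.
Compare {P2, P5}: its best feasible assignment gives total 350.
Compare {P2, P3, P5}: its best feasible assignment gives total 352.
Every other set of open sites that can feasibly serve all demand totals ≥ 350 even under its best assignment. Minimum: 292.

292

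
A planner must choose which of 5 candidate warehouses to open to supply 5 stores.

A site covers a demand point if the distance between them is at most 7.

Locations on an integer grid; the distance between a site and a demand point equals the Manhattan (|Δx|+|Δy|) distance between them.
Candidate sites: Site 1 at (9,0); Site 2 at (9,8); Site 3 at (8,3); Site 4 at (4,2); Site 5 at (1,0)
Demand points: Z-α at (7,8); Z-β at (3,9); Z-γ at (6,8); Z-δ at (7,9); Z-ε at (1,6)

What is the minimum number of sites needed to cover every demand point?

2

Coverage sets (demand points within 7 of each site):
  Site 1: {}
  Site 2: {Z-α, Z-β, Z-γ, Z-δ}
  Site 3: {Z-α, Z-γ, Z-δ}
  Site 4: {Z-ε}
  Site 5: {Z-ε}
No single site covers all 5 demand points.
But {Site 2, Site 4} covers everything, so the minimum is 2.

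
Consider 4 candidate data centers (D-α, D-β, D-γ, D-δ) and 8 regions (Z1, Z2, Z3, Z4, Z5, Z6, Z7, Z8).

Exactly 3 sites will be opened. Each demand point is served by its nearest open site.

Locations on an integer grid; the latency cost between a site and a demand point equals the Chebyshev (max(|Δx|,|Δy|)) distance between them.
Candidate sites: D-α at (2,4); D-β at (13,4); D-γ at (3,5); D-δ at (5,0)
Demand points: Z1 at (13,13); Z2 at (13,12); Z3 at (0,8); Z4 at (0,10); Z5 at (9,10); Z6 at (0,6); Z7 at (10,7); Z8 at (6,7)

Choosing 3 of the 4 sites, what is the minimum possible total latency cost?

39

Open {D-α, D-β, D-γ}.
  Z1→D-β 9, Z2→D-β 8, Z3→D-γ 3, Z4→D-γ 5, Z5→D-β 6, Z6→D-α 2, Z7→D-β 3, Z8→D-γ 3  ⇒ total 39.
Compare {D-β, D-γ, D-δ}: total 40.
Compare {D-α, D-β, D-δ}: total 42.
No size-3 selection does better; minimum is 39.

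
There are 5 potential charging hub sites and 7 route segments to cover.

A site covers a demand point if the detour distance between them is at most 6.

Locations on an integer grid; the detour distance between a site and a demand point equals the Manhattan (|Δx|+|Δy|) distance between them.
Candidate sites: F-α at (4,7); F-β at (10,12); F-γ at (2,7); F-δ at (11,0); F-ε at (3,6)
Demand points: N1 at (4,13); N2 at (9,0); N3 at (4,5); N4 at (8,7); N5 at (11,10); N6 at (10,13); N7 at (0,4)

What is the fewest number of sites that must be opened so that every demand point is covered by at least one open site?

Coverage sets (demand points within 6 of each site):
  F-α: {N1, N3, N4}
  F-β: {N5, N6}
  F-γ: {N3, N4, N7}
  F-δ: {N2}
  F-ε: {N3, N4, N7}
No 3 sites suffice: every size-3 union leaves at least one demand point uncovered.
But {F-α, F-β, F-γ, F-δ} covers everything, so the minimum is 4.

4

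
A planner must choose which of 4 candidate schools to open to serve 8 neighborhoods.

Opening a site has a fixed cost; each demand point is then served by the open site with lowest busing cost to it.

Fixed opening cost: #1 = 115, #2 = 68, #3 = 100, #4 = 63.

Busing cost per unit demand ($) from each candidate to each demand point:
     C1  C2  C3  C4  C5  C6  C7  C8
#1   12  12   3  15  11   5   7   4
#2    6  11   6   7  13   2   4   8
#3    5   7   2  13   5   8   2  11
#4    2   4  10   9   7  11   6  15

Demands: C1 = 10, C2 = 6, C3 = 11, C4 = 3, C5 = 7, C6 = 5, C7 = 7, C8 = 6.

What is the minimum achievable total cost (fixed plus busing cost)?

Open {#2, #4}: assign each demand point to its cheapest open site.
  C1→#4 10×2=20, C2→#4 6×4=24, C3→#2 11×6=66, C4→#2 3×7=21, C5→#4 7×7=49, C6→#2 5×2=10, C7→#2 7×4=28, C8→#2 6×8=48
  busing cost 266, fixed 131 → total 397.
Compare {#3}: busing cost 308 + fixed 100 = 408.
Compare {#2, #3}: busing cost 242 + fixed 168 = 410.
Compare {#3, #4}: busing cost 248 + fixed 163 = 411.
All other subsets cost ≥ 408. Minimum total cost: 397.

397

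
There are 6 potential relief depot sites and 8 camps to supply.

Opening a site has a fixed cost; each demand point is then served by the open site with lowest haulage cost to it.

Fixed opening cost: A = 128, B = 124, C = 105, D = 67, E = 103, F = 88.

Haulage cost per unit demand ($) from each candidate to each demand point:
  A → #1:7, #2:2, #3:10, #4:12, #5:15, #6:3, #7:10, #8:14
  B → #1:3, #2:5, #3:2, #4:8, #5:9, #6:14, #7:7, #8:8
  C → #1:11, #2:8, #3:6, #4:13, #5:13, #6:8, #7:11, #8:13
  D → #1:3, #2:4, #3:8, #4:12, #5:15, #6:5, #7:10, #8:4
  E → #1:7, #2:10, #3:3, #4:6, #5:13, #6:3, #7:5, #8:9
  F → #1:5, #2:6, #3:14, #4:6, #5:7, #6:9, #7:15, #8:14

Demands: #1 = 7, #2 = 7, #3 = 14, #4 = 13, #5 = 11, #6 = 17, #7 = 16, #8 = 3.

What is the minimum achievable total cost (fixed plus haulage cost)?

Open {E, F}: assign each demand point to its cheapest open site.
  #1→F 7×5=35, #2→F 7×6=42, #3→E 14×3=42, #4→E 13×6=78, #5→F 11×7=77, #6→E 17×3=51, #7→E 16×5=80, #8→E 3×9=27
  haulage cost 432, fixed 191 → total 623.
Compare {D, E}: haulage cost 455 + fixed 170 = 625.
Compare {E}: haulage cost 540 + fixed 103 = 643.
Compare {B, E}: haulage cost 416 + fixed 227 = 643.
All other subsets cost ≥ 625. Minimum total cost: 623.

623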